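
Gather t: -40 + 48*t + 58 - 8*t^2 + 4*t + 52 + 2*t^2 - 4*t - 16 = -6*t^2 + 48*t + 54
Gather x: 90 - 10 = 80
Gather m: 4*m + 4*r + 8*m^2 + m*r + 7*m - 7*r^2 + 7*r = 8*m^2 + m*(r + 11) - 7*r^2 + 11*r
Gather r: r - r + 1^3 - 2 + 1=0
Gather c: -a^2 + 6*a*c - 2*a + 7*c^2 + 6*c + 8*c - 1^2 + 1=-a^2 - 2*a + 7*c^2 + c*(6*a + 14)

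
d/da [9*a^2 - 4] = 18*a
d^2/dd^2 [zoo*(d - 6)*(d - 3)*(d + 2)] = zoo*(d + 1)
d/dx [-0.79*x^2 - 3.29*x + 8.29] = -1.58*x - 3.29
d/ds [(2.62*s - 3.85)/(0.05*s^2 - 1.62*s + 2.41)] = (-0.131*s^2 + 0.385*s + 0.0771999999999995)/(0.0025*s^4 - 0.162*s^3 + 2.8654*s^2 - 7.8084*s + 5.8081)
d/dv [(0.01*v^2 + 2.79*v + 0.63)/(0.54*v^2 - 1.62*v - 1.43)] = (-1.5228*v^2 - 0.709*v - 2.9691)/(0.2916*v^4 - 1.7496*v^3 + 1.08*v^2 + 4.6332*v + 2.0449)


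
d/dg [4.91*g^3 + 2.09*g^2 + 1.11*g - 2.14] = 14.73*g^2 + 4.18*g + 1.11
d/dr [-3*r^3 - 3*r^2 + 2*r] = -9*r^2 - 6*r + 2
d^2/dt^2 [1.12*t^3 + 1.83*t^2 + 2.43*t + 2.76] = 6.72*t + 3.66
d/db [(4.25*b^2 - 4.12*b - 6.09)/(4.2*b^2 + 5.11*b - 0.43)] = (39.0215*b^2 + 47.501*b + 32.8915)/(17.64*b^4 + 42.924*b^3 + 22.5001*b^2 - 4.3946*b + 0.1849)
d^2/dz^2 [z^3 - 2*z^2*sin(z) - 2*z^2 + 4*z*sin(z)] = 2*z^2*sin(z) - 4*z*sin(z) - 8*z*cos(z) + 6*z - 4*sin(z) + 8*cos(z) - 4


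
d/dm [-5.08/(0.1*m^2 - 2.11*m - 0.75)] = (1.016*m - 10.7188)/(-0.1*m^2 + 2.11*m + 0.75)^2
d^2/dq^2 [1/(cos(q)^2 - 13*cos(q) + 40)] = (-4*sin(q)^4 + 11*sin(q)^2 - 2275*cos(q)/4 + 39*cos(3*q)/4 + 251)/((cos(q) - 8)^3*(cos(q) - 5)^3)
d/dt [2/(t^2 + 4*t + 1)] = 4*(-t - 2)/(t^2 + 4*t + 1)^2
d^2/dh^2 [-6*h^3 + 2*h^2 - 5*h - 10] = 4 - 36*h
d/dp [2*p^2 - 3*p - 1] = 4*p - 3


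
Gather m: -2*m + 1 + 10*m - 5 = 8*m - 4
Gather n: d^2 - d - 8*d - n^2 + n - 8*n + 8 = d^2 - 9*d - n^2 - 7*n + 8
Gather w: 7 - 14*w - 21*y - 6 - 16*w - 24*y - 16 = -30*w - 45*y - 15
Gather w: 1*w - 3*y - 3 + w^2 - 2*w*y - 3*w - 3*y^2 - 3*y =w^2 + w*(-2*y - 2) - 3*y^2 - 6*y - 3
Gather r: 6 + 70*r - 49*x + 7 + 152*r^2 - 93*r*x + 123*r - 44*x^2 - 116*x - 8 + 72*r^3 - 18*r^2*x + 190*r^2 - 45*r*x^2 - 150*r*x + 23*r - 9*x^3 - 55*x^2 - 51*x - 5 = 72*r^3 + r^2*(342 - 18*x) + r*(-45*x^2 - 243*x + 216) - 9*x^3 - 99*x^2 - 216*x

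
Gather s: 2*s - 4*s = -2*s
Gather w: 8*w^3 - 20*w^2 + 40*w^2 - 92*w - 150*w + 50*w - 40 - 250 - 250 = 8*w^3 + 20*w^2 - 192*w - 540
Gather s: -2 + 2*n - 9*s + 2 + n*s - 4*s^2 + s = 2*n - 4*s^2 + s*(n - 8)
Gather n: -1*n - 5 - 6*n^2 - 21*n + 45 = -6*n^2 - 22*n + 40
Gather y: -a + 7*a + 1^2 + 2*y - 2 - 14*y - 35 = 6*a - 12*y - 36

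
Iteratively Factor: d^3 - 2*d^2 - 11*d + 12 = (d - 1)*(d^2 - d - 12) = (d - 1)*(d + 3)*(d - 4)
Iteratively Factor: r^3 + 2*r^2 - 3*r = (r + 3)*(r^2 - r) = r*(r + 3)*(r - 1)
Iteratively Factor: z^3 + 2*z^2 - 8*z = (z - 2)*(z^2 + 4*z) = z*(z - 2)*(z + 4)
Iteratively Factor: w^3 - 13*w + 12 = (w - 1)*(w^2 + w - 12) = (w - 3)*(w - 1)*(w + 4)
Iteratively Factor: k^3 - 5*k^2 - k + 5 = (k - 5)*(k^2 - 1) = (k - 5)*(k + 1)*(k - 1)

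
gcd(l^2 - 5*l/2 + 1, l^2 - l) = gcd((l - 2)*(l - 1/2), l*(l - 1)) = 1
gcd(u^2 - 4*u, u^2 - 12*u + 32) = u - 4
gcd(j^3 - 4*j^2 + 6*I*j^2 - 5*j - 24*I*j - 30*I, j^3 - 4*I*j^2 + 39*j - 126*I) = j + 6*I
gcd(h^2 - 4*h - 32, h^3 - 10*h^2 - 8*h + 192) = h^2 - 4*h - 32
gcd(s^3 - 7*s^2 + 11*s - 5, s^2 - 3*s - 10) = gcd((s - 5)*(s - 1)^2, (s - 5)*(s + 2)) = s - 5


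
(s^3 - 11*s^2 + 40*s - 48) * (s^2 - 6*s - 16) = s^5 - 17*s^4 + 90*s^3 - 112*s^2 - 352*s + 768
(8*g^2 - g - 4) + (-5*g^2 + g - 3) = 3*g^2 - 7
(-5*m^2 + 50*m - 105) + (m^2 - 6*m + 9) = -4*m^2 + 44*m - 96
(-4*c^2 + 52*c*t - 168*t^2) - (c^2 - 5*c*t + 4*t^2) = -5*c^2 + 57*c*t - 172*t^2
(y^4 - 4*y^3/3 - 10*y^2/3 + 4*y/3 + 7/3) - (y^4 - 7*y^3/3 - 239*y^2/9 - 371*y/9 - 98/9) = y^3 + 209*y^2/9 + 383*y/9 + 119/9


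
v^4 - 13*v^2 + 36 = (v - 3)*(v - 2)*(v + 2)*(v + 3)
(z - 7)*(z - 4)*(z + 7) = z^3 - 4*z^2 - 49*z + 196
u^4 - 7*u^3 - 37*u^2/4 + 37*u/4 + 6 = (u - 8)*(u - 1)*(u + 1/2)*(u + 3/2)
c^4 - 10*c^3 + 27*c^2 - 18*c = c*(c - 6)*(c - 3)*(c - 1)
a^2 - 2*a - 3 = (a - 3)*(a + 1)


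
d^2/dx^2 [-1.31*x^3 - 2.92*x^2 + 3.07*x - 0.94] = -7.86*x - 5.84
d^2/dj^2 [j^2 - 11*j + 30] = 2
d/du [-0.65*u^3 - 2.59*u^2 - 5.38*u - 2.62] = -1.95*u^2 - 5.18*u - 5.38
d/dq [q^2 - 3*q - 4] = 2*q - 3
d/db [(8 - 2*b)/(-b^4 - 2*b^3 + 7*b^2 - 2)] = 2*(b^4 + 2*b^3 - 7*b^2 - 2*b*(b - 4)*(2*b^2 + 3*b - 7) + 2)/(b^4 + 2*b^3 - 7*b^2 + 2)^2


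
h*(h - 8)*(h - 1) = h^3 - 9*h^2 + 8*h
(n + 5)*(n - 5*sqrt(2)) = n^2 - 5*sqrt(2)*n + 5*n - 25*sqrt(2)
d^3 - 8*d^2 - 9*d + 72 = (d - 8)*(d - 3)*(d + 3)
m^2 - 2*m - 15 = (m - 5)*(m + 3)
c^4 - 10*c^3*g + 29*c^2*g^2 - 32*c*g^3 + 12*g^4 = (c - 6*g)*(c - 2*g)*(c - g)^2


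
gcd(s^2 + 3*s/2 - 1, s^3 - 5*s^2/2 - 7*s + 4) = s^2 + 3*s/2 - 1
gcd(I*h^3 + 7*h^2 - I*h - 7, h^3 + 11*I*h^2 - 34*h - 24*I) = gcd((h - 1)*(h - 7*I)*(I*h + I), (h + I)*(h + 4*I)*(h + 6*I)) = 1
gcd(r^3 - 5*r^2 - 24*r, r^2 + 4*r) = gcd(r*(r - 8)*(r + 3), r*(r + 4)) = r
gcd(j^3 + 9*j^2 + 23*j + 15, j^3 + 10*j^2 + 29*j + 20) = j^2 + 6*j + 5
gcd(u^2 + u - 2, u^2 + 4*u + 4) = u + 2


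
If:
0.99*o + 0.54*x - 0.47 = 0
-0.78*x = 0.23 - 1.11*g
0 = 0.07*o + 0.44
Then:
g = 8.92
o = -6.29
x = 12.39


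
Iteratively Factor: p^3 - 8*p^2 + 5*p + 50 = (p + 2)*(p^2 - 10*p + 25) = (p - 5)*(p + 2)*(p - 5)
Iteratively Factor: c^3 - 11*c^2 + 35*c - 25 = (c - 5)*(c^2 - 6*c + 5) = (c - 5)^2*(c - 1)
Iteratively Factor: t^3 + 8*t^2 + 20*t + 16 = (t + 2)*(t^2 + 6*t + 8) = (t + 2)*(t + 4)*(t + 2)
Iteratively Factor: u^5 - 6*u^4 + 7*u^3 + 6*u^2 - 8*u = (u + 1)*(u^4 - 7*u^3 + 14*u^2 - 8*u) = (u - 1)*(u + 1)*(u^3 - 6*u^2 + 8*u) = (u - 2)*(u - 1)*(u + 1)*(u^2 - 4*u) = (u - 4)*(u - 2)*(u - 1)*(u + 1)*(u)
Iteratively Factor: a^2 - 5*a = (a - 5)*(a)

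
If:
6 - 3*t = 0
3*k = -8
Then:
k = -8/3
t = 2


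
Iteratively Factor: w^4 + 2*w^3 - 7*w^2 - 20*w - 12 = (w + 1)*(w^3 + w^2 - 8*w - 12) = (w + 1)*(w + 2)*(w^2 - w - 6) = (w + 1)*(w + 2)^2*(w - 3)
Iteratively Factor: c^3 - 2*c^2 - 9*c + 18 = (c - 3)*(c^2 + c - 6) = (c - 3)*(c + 3)*(c - 2)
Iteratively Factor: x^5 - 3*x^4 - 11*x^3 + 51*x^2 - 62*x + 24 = (x - 2)*(x^4 - x^3 - 13*x^2 + 25*x - 12) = (x - 2)*(x - 1)*(x^3 - 13*x + 12) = (x - 2)*(x - 1)^2*(x^2 + x - 12) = (x - 3)*(x - 2)*(x - 1)^2*(x + 4)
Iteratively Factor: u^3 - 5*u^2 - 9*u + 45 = (u - 3)*(u^2 - 2*u - 15) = (u - 3)*(u + 3)*(u - 5)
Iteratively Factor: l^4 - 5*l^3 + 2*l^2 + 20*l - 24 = (l + 2)*(l^3 - 7*l^2 + 16*l - 12) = (l - 3)*(l + 2)*(l^2 - 4*l + 4) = (l - 3)*(l - 2)*(l + 2)*(l - 2)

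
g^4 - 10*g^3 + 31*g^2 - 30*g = g*(g - 5)*(g - 3)*(g - 2)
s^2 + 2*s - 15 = (s - 3)*(s + 5)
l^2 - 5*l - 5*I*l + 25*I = (l - 5)*(l - 5*I)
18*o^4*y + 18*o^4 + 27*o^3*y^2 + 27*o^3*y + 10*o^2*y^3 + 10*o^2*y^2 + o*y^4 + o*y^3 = (o + y)*(3*o + y)*(6*o + y)*(o*y + o)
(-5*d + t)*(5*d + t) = -25*d^2 + t^2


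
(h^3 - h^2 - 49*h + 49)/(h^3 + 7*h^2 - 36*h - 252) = (h^2 - 8*h + 7)/(h^2 - 36)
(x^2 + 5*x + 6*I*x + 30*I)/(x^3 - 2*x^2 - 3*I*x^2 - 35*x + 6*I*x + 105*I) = (x + 6*I)/(x^2 - x*(7 + 3*I) + 21*I)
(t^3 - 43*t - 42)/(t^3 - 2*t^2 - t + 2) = (t^2 - t - 42)/(t^2 - 3*t + 2)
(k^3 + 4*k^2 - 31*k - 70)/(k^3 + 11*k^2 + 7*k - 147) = (k^2 - 3*k - 10)/(k^2 + 4*k - 21)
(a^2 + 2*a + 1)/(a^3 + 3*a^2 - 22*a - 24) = (a + 1)/(a^2 + 2*a - 24)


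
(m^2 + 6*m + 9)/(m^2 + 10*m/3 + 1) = 3*(m + 3)/(3*m + 1)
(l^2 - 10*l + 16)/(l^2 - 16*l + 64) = (l - 2)/(l - 8)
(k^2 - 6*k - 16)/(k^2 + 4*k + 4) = (k - 8)/(k + 2)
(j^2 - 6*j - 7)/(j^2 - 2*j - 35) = (j + 1)/(j + 5)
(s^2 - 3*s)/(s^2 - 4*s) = (s - 3)/(s - 4)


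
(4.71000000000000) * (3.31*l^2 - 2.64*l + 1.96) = 15.5901*l^2 - 12.4344*l + 9.2316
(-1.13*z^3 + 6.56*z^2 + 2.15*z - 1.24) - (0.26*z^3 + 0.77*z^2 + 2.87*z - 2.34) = -1.39*z^3 + 5.79*z^2 - 0.72*z + 1.1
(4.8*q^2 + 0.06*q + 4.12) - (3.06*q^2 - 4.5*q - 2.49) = 1.74*q^2 + 4.56*q + 6.61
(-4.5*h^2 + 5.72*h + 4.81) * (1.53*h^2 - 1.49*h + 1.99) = -6.885*h^4 + 15.4566*h^3 - 10.1185*h^2 + 4.2159*h + 9.5719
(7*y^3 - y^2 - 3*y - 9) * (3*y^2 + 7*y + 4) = 21*y^5 + 46*y^4 + 12*y^3 - 52*y^2 - 75*y - 36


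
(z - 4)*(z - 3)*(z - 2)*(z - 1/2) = z^4 - 19*z^3/2 + 61*z^2/2 - 37*z + 12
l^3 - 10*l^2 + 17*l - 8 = (l - 8)*(l - 1)^2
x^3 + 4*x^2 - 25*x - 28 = (x - 4)*(x + 1)*(x + 7)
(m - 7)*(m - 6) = m^2 - 13*m + 42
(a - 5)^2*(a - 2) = a^3 - 12*a^2 + 45*a - 50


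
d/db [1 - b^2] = -2*b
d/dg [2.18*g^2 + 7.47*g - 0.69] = 4.36*g + 7.47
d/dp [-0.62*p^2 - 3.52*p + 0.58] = -1.24*p - 3.52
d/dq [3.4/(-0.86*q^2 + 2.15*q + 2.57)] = (5.848*q - 7.31)/(-0.86*q^2 + 2.15*q + 2.57)^2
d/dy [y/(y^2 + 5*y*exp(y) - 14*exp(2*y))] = (y^2 - y*(5*y*exp(y) + 2*y - 28*exp(2*y) + 5*exp(y)) + 5*y*exp(y) - 14*exp(2*y))/(y^2 + 5*y*exp(y) - 14*exp(2*y))^2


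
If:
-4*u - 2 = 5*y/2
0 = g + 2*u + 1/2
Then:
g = 5*y/4 + 1/2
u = -5*y/8 - 1/2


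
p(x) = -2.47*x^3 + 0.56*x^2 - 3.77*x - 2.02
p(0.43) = -3.73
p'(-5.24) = -213.10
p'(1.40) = -16.73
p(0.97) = -7.40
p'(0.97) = -9.66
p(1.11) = -8.89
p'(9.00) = -593.90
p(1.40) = -12.98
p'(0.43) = -4.66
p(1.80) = -21.40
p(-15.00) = 8516.78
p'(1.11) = -11.66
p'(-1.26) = -16.95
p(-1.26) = 8.56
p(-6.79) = 822.62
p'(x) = -7.41*x^2 + 1.12*x - 3.77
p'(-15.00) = -1687.82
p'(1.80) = -25.76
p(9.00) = -1791.22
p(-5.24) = 388.49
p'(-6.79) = -353.01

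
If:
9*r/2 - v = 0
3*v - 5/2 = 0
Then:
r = 5/27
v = 5/6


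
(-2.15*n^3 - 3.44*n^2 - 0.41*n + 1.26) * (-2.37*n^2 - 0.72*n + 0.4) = 5.0955*n^5 + 9.7008*n^4 + 2.5885*n^3 - 4.067*n^2 - 1.0712*n + 0.504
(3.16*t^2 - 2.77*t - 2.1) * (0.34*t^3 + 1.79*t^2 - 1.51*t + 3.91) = 1.0744*t^5 + 4.7146*t^4 - 10.4439*t^3 + 12.7793*t^2 - 7.6597*t - 8.211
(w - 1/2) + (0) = w - 1/2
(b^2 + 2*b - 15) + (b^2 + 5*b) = 2*b^2 + 7*b - 15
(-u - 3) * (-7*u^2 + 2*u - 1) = 7*u^3 + 19*u^2 - 5*u + 3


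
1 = 1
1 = 1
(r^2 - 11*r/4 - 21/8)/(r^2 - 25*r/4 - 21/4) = (r - 7/2)/(r - 7)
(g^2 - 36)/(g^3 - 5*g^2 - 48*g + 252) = (g + 6)/(g^2 + g - 42)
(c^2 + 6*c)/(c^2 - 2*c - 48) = c/(c - 8)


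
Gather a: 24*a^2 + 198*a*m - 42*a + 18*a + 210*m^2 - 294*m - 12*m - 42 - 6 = 24*a^2 + a*(198*m - 24) + 210*m^2 - 306*m - 48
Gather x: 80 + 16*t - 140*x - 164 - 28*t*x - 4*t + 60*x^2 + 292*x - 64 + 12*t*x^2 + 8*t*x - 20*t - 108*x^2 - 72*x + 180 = -8*t + x^2*(12*t - 48) + x*(80 - 20*t) + 32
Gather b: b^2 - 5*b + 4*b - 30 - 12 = b^2 - b - 42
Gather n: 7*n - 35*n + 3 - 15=-28*n - 12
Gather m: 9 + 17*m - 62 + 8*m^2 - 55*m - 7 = 8*m^2 - 38*m - 60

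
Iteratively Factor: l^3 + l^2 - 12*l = (l + 4)*(l^2 - 3*l) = l*(l + 4)*(l - 3)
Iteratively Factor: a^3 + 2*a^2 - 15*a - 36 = (a + 3)*(a^2 - a - 12) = (a + 3)^2*(a - 4)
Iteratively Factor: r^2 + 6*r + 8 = (r + 2)*(r + 4)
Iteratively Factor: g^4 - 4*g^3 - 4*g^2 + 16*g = (g)*(g^3 - 4*g^2 - 4*g + 16) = g*(g - 2)*(g^2 - 2*g - 8) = g*(g - 2)*(g + 2)*(g - 4)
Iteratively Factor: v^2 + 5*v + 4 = (v + 4)*(v + 1)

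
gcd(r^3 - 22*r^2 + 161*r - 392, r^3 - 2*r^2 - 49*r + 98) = r - 7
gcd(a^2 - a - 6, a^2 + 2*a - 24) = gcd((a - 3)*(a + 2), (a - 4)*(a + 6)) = 1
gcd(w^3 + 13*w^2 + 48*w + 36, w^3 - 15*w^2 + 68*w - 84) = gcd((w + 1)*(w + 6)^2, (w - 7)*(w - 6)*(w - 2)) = 1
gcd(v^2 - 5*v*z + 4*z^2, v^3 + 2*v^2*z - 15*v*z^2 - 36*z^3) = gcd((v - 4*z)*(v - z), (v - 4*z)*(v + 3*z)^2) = -v + 4*z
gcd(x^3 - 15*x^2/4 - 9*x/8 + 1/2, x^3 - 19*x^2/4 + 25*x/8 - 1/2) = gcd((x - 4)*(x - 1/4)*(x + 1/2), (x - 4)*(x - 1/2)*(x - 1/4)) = x^2 - 17*x/4 + 1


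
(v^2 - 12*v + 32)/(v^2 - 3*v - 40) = (v - 4)/(v + 5)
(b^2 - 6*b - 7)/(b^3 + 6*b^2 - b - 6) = (b - 7)/(b^2 + 5*b - 6)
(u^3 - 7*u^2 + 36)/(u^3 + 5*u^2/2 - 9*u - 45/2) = 2*(u^2 - 4*u - 12)/(2*u^2 + 11*u + 15)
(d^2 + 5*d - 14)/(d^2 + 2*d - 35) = (d - 2)/(d - 5)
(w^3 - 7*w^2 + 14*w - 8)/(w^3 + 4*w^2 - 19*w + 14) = (w - 4)/(w + 7)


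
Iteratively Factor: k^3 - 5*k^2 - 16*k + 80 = (k - 5)*(k^2 - 16) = (k - 5)*(k - 4)*(k + 4)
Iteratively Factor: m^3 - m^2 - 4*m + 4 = (m - 1)*(m^2 - 4) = (m - 1)*(m + 2)*(m - 2)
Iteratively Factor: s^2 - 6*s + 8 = (s - 2)*(s - 4)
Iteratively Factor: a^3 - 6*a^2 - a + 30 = (a - 3)*(a^2 - 3*a - 10) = (a - 5)*(a - 3)*(a + 2)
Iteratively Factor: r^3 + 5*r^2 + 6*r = (r)*(r^2 + 5*r + 6) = r*(r + 3)*(r + 2)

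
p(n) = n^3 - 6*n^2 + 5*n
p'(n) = 3*n^2 - 12*n + 5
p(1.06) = -0.25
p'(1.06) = -4.35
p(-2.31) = -55.89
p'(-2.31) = 48.73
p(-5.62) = -395.11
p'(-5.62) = 167.19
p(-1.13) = -14.75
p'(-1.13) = 22.39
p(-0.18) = -1.10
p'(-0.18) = 7.26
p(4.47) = -8.22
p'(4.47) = 11.30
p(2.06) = -6.42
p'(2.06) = -6.99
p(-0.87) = -9.55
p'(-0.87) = 17.71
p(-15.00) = -4800.00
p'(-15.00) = 860.00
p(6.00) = 30.00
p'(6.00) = 41.00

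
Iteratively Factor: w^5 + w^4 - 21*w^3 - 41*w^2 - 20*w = (w + 4)*(w^4 - 3*w^3 - 9*w^2 - 5*w) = (w - 5)*(w + 4)*(w^3 + 2*w^2 + w) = w*(w - 5)*(w + 4)*(w^2 + 2*w + 1) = w*(w - 5)*(w + 1)*(w + 4)*(w + 1)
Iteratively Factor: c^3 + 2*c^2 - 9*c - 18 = (c + 2)*(c^2 - 9) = (c + 2)*(c + 3)*(c - 3)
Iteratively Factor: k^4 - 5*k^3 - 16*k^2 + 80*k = (k - 4)*(k^3 - k^2 - 20*k) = (k - 4)*(k + 4)*(k^2 - 5*k) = k*(k - 4)*(k + 4)*(k - 5)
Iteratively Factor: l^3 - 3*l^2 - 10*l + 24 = (l - 4)*(l^2 + l - 6) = (l - 4)*(l - 2)*(l + 3)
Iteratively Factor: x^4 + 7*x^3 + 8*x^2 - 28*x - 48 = (x + 3)*(x^3 + 4*x^2 - 4*x - 16) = (x + 2)*(x + 3)*(x^2 + 2*x - 8) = (x + 2)*(x + 3)*(x + 4)*(x - 2)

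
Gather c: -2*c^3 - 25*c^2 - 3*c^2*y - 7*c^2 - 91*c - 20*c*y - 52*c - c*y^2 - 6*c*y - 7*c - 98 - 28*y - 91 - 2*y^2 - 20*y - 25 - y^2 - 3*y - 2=-2*c^3 + c^2*(-3*y - 32) + c*(-y^2 - 26*y - 150) - 3*y^2 - 51*y - 216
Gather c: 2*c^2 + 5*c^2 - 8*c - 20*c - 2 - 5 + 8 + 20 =7*c^2 - 28*c + 21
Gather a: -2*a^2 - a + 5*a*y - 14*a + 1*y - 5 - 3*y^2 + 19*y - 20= -2*a^2 + a*(5*y - 15) - 3*y^2 + 20*y - 25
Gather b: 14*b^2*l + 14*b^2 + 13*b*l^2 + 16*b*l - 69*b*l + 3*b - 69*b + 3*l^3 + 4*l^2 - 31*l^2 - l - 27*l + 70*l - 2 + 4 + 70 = b^2*(14*l + 14) + b*(13*l^2 - 53*l - 66) + 3*l^3 - 27*l^2 + 42*l + 72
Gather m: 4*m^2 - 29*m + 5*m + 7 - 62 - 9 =4*m^2 - 24*m - 64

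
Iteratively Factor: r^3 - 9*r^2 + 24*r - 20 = (r - 2)*(r^2 - 7*r + 10) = (r - 2)^2*(r - 5)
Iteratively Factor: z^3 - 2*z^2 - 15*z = (z - 5)*(z^2 + 3*z) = z*(z - 5)*(z + 3)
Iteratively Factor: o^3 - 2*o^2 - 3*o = (o - 3)*(o^2 + o) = o*(o - 3)*(o + 1)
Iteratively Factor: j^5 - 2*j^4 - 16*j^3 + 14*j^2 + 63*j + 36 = (j + 3)*(j^4 - 5*j^3 - j^2 + 17*j + 12) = (j - 4)*(j + 3)*(j^3 - j^2 - 5*j - 3) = (j - 4)*(j - 3)*(j + 3)*(j^2 + 2*j + 1) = (j - 4)*(j - 3)*(j + 1)*(j + 3)*(j + 1)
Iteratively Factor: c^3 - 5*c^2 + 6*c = (c - 3)*(c^2 - 2*c) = c*(c - 3)*(c - 2)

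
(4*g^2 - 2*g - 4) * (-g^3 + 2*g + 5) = -4*g^5 + 2*g^4 + 12*g^3 + 16*g^2 - 18*g - 20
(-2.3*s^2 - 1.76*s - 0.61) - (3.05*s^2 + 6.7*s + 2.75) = -5.35*s^2 - 8.46*s - 3.36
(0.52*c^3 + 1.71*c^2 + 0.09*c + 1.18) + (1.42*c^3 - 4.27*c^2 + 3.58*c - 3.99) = 1.94*c^3 - 2.56*c^2 + 3.67*c - 2.81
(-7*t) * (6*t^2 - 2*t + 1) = -42*t^3 + 14*t^2 - 7*t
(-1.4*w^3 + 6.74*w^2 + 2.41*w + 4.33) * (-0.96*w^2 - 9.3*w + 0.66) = 1.344*w^5 + 6.5496*w^4 - 65.9196*w^3 - 22.1214*w^2 - 38.6784*w + 2.8578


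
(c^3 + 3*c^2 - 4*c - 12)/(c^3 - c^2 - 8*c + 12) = (c + 2)/(c - 2)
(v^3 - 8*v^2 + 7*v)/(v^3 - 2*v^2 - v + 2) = v*(v - 7)/(v^2 - v - 2)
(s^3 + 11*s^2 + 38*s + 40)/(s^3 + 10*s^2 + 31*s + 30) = (s + 4)/(s + 3)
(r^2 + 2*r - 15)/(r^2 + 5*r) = (r - 3)/r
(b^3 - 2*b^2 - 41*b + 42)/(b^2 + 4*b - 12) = (b^2 - 8*b + 7)/(b - 2)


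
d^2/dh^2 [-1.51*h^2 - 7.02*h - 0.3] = -3.02000000000000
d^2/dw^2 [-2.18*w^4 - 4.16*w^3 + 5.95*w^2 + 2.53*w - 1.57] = -26.16*w^2 - 24.96*w + 11.9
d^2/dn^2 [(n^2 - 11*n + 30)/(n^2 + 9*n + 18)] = 8*(-5*n^3 + 9*n^2 + 351*n + 999)/(n^6 + 27*n^5 + 297*n^4 + 1701*n^3 + 5346*n^2 + 8748*n + 5832)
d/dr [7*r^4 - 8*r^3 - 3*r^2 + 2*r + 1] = 28*r^3 - 24*r^2 - 6*r + 2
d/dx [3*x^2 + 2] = 6*x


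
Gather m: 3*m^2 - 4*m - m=3*m^2 - 5*m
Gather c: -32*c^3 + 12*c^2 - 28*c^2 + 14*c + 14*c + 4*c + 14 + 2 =-32*c^3 - 16*c^2 + 32*c + 16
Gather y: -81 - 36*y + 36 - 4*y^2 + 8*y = -4*y^2 - 28*y - 45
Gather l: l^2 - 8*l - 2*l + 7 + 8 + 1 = l^2 - 10*l + 16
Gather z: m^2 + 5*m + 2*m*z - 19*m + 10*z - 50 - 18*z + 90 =m^2 - 14*m + z*(2*m - 8) + 40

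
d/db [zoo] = 0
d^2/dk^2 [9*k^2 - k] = 18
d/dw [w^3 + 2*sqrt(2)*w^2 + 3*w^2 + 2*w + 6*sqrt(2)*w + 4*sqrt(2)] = 3*w^2 + 4*sqrt(2)*w + 6*w + 2 + 6*sqrt(2)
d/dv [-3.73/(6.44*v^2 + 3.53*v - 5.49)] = (48.0424*v + 13.1669)/(6.44*v^2 + 3.53*v - 5.49)^2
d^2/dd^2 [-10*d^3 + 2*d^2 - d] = 4 - 60*d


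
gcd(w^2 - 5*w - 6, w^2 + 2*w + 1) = w + 1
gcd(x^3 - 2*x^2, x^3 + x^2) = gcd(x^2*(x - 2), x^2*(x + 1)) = x^2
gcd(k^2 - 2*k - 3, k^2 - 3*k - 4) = k + 1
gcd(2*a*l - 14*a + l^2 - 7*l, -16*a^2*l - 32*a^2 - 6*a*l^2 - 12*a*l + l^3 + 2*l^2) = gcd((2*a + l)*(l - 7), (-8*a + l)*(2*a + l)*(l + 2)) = 2*a + l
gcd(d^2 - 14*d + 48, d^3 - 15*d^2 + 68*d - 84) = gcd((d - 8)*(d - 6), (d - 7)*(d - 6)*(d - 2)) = d - 6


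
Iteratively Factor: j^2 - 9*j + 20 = (j - 5)*(j - 4)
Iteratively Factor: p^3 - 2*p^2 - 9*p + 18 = (p + 3)*(p^2 - 5*p + 6) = (p - 2)*(p + 3)*(p - 3)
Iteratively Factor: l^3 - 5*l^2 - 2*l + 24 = (l + 2)*(l^2 - 7*l + 12) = (l - 3)*(l + 2)*(l - 4)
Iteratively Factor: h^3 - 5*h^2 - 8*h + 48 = (h + 3)*(h^2 - 8*h + 16) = (h - 4)*(h + 3)*(h - 4)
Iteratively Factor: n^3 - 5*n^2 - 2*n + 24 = (n - 4)*(n^2 - n - 6) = (n - 4)*(n - 3)*(n + 2)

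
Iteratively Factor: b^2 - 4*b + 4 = (b - 2)*(b - 2)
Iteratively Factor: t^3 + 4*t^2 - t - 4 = (t + 1)*(t^2 + 3*t - 4) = (t + 1)*(t + 4)*(t - 1)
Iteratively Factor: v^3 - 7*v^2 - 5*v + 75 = (v - 5)*(v^2 - 2*v - 15) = (v - 5)^2*(v + 3)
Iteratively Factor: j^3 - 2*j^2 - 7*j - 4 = (j - 4)*(j^2 + 2*j + 1) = (j - 4)*(j + 1)*(j + 1)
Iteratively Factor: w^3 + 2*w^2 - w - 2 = (w + 1)*(w^2 + w - 2) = (w - 1)*(w + 1)*(w + 2)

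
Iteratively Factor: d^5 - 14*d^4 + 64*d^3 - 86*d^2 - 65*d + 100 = (d - 5)*(d^4 - 9*d^3 + 19*d^2 + 9*d - 20) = (d - 5)*(d + 1)*(d^3 - 10*d^2 + 29*d - 20) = (d - 5)*(d - 4)*(d + 1)*(d^2 - 6*d + 5) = (d - 5)*(d - 4)*(d - 1)*(d + 1)*(d - 5)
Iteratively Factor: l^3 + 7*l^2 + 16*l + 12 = (l + 2)*(l^2 + 5*l + 6) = (l + 2)*(l + 3)*(l + 2)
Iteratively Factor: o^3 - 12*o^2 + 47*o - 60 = (o - 4)*(o^2 - 8*o + 15) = (o - 5)*(o - 4)*(o - 3)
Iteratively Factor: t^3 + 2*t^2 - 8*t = (t)*(t^2 + 2*t - 8) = t*(t - 2)*(t + 4)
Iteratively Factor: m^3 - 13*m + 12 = (m - 1)*(m^2 + m - 12) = (m - 3)*(m - 1)*(m + 4)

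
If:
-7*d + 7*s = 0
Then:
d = s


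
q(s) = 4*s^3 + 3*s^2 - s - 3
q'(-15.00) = 2609.00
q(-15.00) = -12813.00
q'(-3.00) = 89.00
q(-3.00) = -81.00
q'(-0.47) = -1.17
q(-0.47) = -2.28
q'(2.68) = 101.27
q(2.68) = 92.86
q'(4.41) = 258.84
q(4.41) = 394.00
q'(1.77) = 47.21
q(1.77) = 26.81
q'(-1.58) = 19.48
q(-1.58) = -9.71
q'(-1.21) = 9.31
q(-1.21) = -4.48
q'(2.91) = 118.08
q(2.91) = 118.06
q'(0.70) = 9.08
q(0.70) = -0.86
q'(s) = 12*s^2 + 6*s - 1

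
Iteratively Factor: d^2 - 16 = (d - 4)*(d + 4)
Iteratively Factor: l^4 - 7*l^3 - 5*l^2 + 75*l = (l + 3)*(l^3 - 10*l^2 + 25*l) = l*(l + 3)*(l^2 - 10*l + 25) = l*(l - 5)*(l + 3)*(l - 5)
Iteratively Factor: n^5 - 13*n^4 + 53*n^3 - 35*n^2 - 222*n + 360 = (n - 4)*(n^4 - 9*n^3 + 17*n^2 + 33*n - 90) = (n - 4)*(n - 3)*(n^3 - 6*n^2 - n + 30) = (n - 4)*(n - 3)*(n + 2)*(n^2 - 8*n + 15) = (n - 4)*(n - 3)^2*(n + 2)*(n - 5)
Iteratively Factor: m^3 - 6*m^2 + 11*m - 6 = (m - 3)*(m^2 - 3*m + 2) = (m - 3)*(m - 1)*(m - 2)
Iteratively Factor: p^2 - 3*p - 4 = (p + 1)*(p - 4)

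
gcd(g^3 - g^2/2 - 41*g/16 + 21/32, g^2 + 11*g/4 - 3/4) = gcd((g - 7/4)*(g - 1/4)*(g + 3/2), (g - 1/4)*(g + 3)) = g - 1/4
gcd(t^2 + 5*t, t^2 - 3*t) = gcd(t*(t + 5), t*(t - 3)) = t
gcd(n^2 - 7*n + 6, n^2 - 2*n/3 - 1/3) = n - 1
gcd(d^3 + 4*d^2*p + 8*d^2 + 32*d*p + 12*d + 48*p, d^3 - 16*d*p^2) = d + 4*p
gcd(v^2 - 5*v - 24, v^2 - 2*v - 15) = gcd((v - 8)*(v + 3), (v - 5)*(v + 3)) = v + 3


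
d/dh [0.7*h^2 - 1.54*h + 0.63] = 1.4*h - 1.54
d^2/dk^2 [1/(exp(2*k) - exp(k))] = -((exp(k) - 1)*(4*exp(k) - 1) - 2*(2*exp(k) - 1)^2)*exp(-k)/(exp(k) - 1)^3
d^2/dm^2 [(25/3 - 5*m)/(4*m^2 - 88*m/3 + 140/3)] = 5*(27*(m - 3)*(3*m^2 - 22*m + 35) - 4*(3*m - 11)^2*(3*m - 5))/(2*(3*m^2 - 22*m + 35)^3)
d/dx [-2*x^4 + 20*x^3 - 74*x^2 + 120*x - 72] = -8*x^3 + 60*x^2 - 148*x + 120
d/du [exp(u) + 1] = exp(u)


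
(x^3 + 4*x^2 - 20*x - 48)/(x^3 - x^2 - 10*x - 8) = (x + 6)/(x + 1)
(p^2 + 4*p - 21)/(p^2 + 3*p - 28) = (p - 3)/(p - 4)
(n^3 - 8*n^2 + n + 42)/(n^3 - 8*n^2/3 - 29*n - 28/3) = 3*(n^2 - n - 6)/(3*n^2 + 13*n + 4)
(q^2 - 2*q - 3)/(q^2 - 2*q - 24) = (-q^2 + 2*q + 3)/(-q^2 + 2*q + 24)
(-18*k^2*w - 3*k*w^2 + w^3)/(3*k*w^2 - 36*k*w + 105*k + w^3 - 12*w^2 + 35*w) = w*(-6*k + w)/(w^2 - 12*w + 35)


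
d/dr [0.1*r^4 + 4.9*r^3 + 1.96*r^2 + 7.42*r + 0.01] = 0.4*r^3 + 14.7*r^2 + 3.92*r + 7.42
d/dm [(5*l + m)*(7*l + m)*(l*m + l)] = l*(35*l^2 + 24*l*m + 12*l + 3*m^2 + 2*m)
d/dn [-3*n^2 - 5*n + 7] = -6*n - 5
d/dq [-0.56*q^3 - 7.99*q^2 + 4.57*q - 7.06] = -1.68*q^2 - 15.98*q + 4.57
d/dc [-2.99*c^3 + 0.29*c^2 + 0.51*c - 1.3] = -8.97*c^2 + 0.58*c + 0.51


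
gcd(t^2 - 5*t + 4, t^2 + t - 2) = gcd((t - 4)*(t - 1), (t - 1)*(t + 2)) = t - 1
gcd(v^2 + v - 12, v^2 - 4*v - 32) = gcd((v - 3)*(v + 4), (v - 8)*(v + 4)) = v + 4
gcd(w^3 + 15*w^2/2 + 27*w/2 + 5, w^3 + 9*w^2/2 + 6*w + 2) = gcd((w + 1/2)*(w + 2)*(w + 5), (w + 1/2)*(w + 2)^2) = w^2 + 5*w/2 + 1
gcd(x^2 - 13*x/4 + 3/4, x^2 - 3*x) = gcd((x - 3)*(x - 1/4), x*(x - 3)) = x - 3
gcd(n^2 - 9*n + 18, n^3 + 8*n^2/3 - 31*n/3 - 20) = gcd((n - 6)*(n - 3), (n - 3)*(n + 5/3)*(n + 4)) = n - 3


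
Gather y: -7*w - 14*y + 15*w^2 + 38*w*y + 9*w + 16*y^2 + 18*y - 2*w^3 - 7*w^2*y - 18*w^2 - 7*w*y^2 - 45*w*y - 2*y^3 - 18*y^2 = -2*w^3 - 3*w^2 + 2*w - 2*y^3 + y^2*(-7*w - 2) + y*(-7*w^2 - 7*w + 4)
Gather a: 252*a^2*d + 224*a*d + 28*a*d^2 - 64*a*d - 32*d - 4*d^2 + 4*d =252*a^2*d + a*(28*d^2 + 160*d) - 4*d^2 - 28*d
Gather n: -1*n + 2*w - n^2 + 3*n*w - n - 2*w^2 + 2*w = -n^2 + n*(3*w - 2) - 2*w^2 + 4*w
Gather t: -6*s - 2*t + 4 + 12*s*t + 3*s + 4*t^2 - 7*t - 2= -3*s + 4*t^2 + t*(12*s - 9) + 2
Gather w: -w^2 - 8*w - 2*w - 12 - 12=-w^2 - 10*w - 24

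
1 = 1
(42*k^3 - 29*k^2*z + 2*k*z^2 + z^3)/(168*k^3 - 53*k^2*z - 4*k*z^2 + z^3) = (-2*k + z)/(-8*k + z)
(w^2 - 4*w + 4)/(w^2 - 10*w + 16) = (w - 2)/(w - 8)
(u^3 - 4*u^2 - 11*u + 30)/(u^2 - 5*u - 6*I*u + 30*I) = (u^2 + u - 6)/(u - 6*I)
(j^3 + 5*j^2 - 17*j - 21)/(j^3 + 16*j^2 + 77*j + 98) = (j^2 - 2*j - 3)/(j^2 + 9*j + 14)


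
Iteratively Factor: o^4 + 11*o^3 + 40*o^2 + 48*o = (o)*(o^3 + 11*o^2 + 40*o + 48) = o*(o + 3)*(o^2 + 8*o + 16) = o*(o + 3)*(o + 4)*(o + 4)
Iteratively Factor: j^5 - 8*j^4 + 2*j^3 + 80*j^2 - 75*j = (j - 1)*(j^4 - 7*j^3 - 5*j^2 + 75*j) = (j - 5)*(j - 1)*(j^3 - 2*j^2 - 15*j) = (j - 5)*(j - 1)*(j + 3)*(j^2 - 5*j) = (j - 5)^2*(j - 1)*(j + 3)*(j)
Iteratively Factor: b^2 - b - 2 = (b + 1)*(b - 2)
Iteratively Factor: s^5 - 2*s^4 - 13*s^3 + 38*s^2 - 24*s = (s + 4)*(s^4 - 6*s^3 + 11*s^2 - 6*s) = (s - 2)*(s + 4)*(s^3 - 4*s^2 + 3*s) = (s - 3)*(s - 2)*(s + 4)*(s^2 - s) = (s - 3)*(s - 2)*(s - 1)*(s + 4)*(s)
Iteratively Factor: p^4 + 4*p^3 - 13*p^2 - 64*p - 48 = (p + 1)*(p^3 + 3*p^2 - 16*p - 48) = (p + 1)*(p + 4)*(p^2 - p - 12) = (p + 1)*(p + 3)*(p + 4)*(p - 4)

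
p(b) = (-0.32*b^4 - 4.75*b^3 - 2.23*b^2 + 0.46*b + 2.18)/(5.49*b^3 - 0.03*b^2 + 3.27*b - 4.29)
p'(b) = (-16.47*b^2 + 0.06*b - 3.27)*(-0.32*b^4 - 4.75*b^3 - 2.23*b^2 + 0.46*b + 2.18)/(5.49*b^3 - 0.03*b^2 + 3.27*b - 4.29)^2 + (-1.28*b^3 - 14.25*b^2 - 4.46*b + 0.46)/(5.49*b^3 - 0.03*b^2 + 3.27*b - 4.29) = (-1.7568*b^6 + 0.0191999999999837*b^5 + 9.246*b^4 - 30.6246*b^3 + 17.9496*b^2 + 19.2642*b - 9.102)/(30.1401*b^6 - 0.3294*b^5 + 35.9055*b^4 - 47.3004*b^3 + 10.9503*b^2 - 28.0566*b + 18.4041)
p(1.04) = -1.04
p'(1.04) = 0.16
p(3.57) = -1.14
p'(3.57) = -0.05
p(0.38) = -0.64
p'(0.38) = -0.09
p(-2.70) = -0.50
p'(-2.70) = 0.03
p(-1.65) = -0.42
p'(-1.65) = 0.15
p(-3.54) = -0.51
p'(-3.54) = -0.01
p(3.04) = -1.11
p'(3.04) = -0.05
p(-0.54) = -0.29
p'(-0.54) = -0.18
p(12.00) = -1.59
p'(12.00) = -0.06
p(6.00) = -1.26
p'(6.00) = -0.05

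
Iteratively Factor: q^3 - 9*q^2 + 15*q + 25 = (q + 1)*(q^2 - 10*q + 25) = (q - 5)*(q + 1)*(q - 5)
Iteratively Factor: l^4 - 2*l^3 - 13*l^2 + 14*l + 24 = (l + 1)*(l^3 - 3*l^2 - 10*l + 24) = (l - 2)*(l + 1)*(l^2 - l - 12) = (l - 4)*(l - 2)*(l + 1)*(l + 3)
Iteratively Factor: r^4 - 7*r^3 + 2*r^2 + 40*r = (r + 2)*(r^3 - 9*r^2 + 20*r) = (r - 5)*(r + 2)*(r^2 - 4*r) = r*(r - 5)*(r + 2)*(r - 4)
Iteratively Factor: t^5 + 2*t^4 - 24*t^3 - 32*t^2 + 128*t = (t - 2)*(t^4 + 4*t^3 - 16*t^2 - 64*t) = (t - 4)*(t - 2)*(t^3 + 8*t^2 + 16*t) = (t - 4)*(t - 2)*(t + 4)*(t^2 + 4*t) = t*(t - 4)*(t - 2)*(t + 4)*(t + 4)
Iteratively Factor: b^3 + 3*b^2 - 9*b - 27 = (b - 3)*(b^2 + 6*b + 9) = (b - 3)*(b + 3)*(b + 3)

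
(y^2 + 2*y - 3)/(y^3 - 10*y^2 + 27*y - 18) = (y + 3)/(y^2 - 9*y + 18)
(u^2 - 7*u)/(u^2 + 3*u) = (u - 7)/(u + 3)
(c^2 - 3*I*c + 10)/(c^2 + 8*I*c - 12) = (c - 5*I)/(c + 6*I)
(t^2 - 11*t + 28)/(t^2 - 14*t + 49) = (t - 4)/(t - 7)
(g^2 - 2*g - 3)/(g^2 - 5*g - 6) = (g - 3)/(g - 6)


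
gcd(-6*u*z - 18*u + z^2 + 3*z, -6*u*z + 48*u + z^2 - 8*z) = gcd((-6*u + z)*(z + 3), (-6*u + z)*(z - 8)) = -6*u + z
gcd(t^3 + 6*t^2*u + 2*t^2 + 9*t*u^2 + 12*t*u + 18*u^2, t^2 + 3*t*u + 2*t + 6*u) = t^2 + 3*t*u + 2*t + 6*u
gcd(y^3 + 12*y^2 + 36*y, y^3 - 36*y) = y^2 + 6*y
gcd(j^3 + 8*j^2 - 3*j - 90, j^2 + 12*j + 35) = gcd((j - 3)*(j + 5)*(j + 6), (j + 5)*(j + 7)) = j + 5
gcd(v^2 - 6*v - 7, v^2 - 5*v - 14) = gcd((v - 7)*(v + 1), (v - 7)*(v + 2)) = v - 7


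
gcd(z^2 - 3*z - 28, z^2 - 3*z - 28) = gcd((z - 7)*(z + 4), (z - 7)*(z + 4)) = z^2 - 3*z - 28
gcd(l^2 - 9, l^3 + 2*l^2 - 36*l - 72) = 1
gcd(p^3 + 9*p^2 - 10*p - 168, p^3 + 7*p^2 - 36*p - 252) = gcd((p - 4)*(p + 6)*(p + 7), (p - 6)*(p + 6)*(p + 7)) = p^2 + 13*p + 42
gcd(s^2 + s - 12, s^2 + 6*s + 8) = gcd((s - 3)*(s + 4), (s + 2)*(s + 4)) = s + 4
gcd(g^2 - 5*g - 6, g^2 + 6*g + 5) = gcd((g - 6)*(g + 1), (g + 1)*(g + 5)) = g + 1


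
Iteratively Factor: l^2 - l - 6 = (l - 3)*(l + 2)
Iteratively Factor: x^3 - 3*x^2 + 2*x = (x)*(x^2 - 3*x + 2) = x*(x - 1)*(x - 2)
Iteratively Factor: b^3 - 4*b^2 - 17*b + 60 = (b - 5)*(b^2 + b - 12) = (b - 5)*(b - 3)*(b + 4)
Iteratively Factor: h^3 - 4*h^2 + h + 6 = (h - 2)*(h^2 - 2*h - 3) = (h - 2)*(h + 1)*(h - 3)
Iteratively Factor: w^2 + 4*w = (w)*(w + 4)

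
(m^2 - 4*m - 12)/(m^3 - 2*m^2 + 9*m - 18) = (m^2 - 4*m - 12)/(m^3 - 2*m^2 + 9*m - 18)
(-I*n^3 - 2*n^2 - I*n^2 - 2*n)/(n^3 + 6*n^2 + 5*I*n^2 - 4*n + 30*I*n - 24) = n*(-I*n^2 + n*(-2 - I) - 2)/(n^3 + n^2*(6 + 5*I) + 2*n*(-2 + 15*I) - 24)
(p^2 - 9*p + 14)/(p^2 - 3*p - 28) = (p - 2)/(p + 4)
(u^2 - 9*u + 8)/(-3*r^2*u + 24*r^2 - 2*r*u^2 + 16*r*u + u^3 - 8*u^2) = (1 - u)/(3*r^2 + 2*r*u - u^2)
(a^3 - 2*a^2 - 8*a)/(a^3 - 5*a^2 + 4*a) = (a + 2)/(a - 1)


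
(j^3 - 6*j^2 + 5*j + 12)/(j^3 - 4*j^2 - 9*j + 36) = (j + 1)/(j + 3)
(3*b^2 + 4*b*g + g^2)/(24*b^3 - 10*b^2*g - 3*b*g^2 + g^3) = (b + g)/(8*b^2 - 6*b*g + g^2)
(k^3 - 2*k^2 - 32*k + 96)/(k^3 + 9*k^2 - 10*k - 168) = (k - 4)/(k + 7)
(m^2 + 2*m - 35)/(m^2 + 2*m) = (m^2 + 2*m - 35)/(m*(m + 2))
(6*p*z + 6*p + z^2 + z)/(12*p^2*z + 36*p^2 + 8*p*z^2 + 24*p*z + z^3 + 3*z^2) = (z + 1)/(2*p*z + 6*p + z^2 + 3*z)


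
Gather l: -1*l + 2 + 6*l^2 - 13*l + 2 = 6*l^2 - 14*l + 4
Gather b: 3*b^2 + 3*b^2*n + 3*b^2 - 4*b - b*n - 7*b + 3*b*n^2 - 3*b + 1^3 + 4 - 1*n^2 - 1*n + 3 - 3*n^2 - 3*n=b^2*(3*n + 6) + b*(3*n^2 - n - 14) - 4*n^2 - 4*n + 8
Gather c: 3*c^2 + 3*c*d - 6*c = 3*c^2 + c*(3*d - 6)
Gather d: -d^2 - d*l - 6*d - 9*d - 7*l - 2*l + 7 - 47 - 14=-d^2 + d*(-l - 15) - 9*l - 54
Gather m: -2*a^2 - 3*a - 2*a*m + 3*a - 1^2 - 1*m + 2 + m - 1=-2*a^2 - 2*a*m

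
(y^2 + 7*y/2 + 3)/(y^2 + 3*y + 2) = (y + 3/2)/(y + 1)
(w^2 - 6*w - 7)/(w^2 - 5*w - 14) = (w + 1)/(w + 2)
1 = 1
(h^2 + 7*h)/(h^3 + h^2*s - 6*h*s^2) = (h + 7)/(h^2 + h*s - 6*s^2)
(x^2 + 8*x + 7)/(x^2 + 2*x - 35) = (x + 1)/(x - 5)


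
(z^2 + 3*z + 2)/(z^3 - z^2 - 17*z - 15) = (z + 2)/(z^2 - 2*z - 15)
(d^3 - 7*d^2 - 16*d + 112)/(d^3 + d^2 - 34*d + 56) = (d^2 - 3*d - 28)/(d^2 + 5*d - 14)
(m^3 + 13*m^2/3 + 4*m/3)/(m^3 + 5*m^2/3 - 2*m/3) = (3*m^2 + 13*m + 4)/(3*m^2 + 5*m - 2)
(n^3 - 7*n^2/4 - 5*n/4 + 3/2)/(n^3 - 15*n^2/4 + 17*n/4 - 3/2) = (n + 1)/(n - 1)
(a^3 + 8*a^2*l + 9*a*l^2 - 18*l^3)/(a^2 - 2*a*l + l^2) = (a^2 + 9*a*l + 18*l^2)/(a - l)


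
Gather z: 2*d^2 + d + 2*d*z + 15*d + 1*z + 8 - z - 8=2*d^2 + 2*d*z + 16*d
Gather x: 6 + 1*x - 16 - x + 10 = 0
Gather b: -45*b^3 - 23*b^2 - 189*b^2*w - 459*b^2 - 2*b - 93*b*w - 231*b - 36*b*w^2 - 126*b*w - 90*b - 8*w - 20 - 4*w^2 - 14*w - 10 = -45*b^3 + b^2*(-189*w - 482) + b*(-36*w^2 - 219*w - 323) - 4*w^2 - 22*w - 30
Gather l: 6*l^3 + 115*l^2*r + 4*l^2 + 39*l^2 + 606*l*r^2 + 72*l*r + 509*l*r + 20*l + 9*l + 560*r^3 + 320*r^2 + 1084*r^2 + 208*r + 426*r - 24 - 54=6*l^3 + l^2*(115*r + 43) + l*(606*r^2 + 581*r + 29) + 560*r^3 + 1404*r^2 + 634*r - 78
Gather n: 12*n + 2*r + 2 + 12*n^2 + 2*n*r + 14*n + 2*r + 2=12*n^2 + n*(2*r + 26) + 4*r + 4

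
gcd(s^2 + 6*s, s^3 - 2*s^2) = s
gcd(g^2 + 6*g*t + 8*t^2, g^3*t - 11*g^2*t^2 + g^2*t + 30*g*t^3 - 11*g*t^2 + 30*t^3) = 1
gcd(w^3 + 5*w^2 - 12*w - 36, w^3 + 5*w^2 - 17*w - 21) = w - 3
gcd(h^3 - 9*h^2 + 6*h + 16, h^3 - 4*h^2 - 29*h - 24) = h^2 - 7*h - 8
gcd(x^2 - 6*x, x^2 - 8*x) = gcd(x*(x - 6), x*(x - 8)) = x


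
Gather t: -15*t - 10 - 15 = -15*t - 25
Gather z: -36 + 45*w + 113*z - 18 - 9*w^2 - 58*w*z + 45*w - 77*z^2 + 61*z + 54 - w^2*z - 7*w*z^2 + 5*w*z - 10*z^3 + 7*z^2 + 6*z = -9*w^2 + 90*w - 10*z^3 + z^2*(-7*w - 70) + z*(-w^2 - 53*w + 180)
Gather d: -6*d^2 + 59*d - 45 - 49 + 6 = -6*d^2 + 59*d - 88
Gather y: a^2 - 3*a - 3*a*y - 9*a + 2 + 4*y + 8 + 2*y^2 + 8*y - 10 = a^2 - 12*a + 2*y^2 + y*(12 - 3*a)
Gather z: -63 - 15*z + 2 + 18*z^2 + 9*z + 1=18*z^2 - 6*z - 60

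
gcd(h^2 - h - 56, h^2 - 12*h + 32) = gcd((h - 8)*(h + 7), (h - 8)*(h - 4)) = h - 8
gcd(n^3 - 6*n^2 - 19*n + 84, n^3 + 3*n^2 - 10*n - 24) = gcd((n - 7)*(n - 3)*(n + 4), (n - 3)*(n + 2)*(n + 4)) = n^2 + n - 12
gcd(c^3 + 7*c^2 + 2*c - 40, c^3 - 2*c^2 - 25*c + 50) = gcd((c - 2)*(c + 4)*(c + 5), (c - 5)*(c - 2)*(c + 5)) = c^2 + 3*c - 10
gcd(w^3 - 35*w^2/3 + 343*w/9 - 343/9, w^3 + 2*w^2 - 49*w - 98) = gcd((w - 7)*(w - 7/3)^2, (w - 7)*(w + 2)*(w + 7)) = w - 7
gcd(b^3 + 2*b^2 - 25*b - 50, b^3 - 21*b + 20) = b + 5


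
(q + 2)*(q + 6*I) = q^2 + 2*q + 6*I*q + 12*I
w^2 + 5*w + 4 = (w + 1)*(w + 4)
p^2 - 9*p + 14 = (p - 7)*(p - 2)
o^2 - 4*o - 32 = (o - 8)*(o + 4)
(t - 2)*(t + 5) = t^2 + 3*t - 10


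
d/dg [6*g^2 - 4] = 12*g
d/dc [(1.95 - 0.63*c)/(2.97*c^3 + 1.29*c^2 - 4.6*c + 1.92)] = (3.7422*c^3 - 16.5618*c^2 - 5.031*c + 7.7604)/(8.8209*c^6 + 7.6626*c^5 - 25.6599*c^4 - 0.463199999999999*c^3 + 26.1136*c^2 - 17.664*c + 3.6864)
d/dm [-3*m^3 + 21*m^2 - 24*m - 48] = -9*m^2 + 42*m - 24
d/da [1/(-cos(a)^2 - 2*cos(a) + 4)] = -2*(cos(a) + 1)*sin(a)/(cos(a)^2 + 2*cos(a) - 4)^2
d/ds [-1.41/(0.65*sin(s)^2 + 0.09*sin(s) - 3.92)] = (1.833*sin(s) + 0.1269)*cos(s)/(0.65*sin(s)^2 + 0.09*sin(s) - 3.92)^2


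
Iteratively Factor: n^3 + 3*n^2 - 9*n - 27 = (n + 3)*(n^2 - 9) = (n + 3)^2*(n - 3)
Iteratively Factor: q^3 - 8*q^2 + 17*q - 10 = (q - 1)*(q^2 - 7*q + 10) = (q - 5)*(q - 1)*(q - 2)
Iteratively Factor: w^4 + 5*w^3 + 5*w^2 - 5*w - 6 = (w + 1)*(w^3 + 4*w^2 + w - 6) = (w + 1)*(w + 3)*(w^2 + w - 2) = (w - 1)*(w + 1)*(w + 3)*(w + 2)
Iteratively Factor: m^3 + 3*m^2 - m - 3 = (m + 1)*(m^2 + 2*m - 3) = (m + 1)*(m + 3)*(m - 1)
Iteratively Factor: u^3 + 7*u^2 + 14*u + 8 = (u + 1)*(u^2 + 6*u + 8) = (u + 1)*(u + 2)*(u + 4)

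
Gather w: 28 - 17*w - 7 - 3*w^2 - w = -3*w^2 - 18*w + 21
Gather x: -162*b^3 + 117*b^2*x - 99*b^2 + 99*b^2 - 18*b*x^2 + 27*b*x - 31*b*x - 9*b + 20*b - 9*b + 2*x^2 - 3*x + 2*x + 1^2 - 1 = -162*b^3 + 2*b + x^2*(2 - 18*b) + x*(117*b^2 - 4*b - 1)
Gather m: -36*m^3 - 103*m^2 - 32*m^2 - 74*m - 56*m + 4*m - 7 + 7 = -36*m^3 - 135*m^2 - 126*m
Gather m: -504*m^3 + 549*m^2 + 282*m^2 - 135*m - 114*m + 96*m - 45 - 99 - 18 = -504*m^3 + 831*m^2 - 153*m - 162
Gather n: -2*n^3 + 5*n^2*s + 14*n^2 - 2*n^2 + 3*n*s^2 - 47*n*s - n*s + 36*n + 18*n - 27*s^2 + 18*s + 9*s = -2*n^3 + n^2*(5*s + 12) + n*(3*s^2 - 48*s + 54) - 27*s^2 + 27*s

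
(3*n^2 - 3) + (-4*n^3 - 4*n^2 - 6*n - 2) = -4*n^3 - n^2 - 6*n - 5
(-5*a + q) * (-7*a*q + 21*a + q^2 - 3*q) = 35*a^2*q - 105*a^2 - 12*a*q^2 + 36*a*q + q^3 - 3*q^2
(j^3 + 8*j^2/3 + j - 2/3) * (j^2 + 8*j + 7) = j^5 + 32*j^4/3 + 88*j^3/3 + 26*j^2 + 5*j/3 - 14/3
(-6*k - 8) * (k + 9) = -6*k^2 - 62*k - 72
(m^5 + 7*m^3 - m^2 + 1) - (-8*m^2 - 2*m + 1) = m^5 + 7*m^3 + 7*m^2 + 2*m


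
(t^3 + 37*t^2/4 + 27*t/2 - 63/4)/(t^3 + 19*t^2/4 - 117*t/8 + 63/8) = 2*(t + 3)/(2*t - 3)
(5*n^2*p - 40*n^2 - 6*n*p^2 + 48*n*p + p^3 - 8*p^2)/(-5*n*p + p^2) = -n + 8*n/p + p - 8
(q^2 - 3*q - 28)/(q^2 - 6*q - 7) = (q + 4)/(q + 1)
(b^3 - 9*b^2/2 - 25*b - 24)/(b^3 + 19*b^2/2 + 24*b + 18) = (b - 8)/(b + 6)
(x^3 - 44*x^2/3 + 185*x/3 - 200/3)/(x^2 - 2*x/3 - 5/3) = (x^2 - 13*x + 40)/(x + 1)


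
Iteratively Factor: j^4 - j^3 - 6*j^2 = (j + 2)*(j^3 - 3*j^2) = (j - 3)*(j + 2)*(j^2) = j*(j - 3)*(j + 2)*(j)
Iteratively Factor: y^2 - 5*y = (y - 5)*(y)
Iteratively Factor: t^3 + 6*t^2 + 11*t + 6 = (t + 1)*(t^2 + 5*t + 6) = (t + 1)*(t + 3)*(t + 2)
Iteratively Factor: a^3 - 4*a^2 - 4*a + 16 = (a - 2)*(a^2 - 2*a - 8) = (a - 2)*(a + 2)*(a - 4)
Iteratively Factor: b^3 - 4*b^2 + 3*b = (b - 3)*(b^2 - b) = (b - 3)*(b - 1)*(b)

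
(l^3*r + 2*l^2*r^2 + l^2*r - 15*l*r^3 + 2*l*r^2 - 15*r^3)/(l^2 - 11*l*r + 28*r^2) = r*(l^3 + 2*l^2*r + l^2 - 15*l*r^2 + 2*l*r - 15*r^2)/(l^2 - 11*l*r + 28*r^2)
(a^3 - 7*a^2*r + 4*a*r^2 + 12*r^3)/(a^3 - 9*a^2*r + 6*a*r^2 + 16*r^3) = (-a + 6*r)/(-a + 8*r)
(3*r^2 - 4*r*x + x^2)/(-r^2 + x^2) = (-3*r + x)/(r + x)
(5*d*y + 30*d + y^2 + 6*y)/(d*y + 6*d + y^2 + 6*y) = (5*d + y)/(d + y)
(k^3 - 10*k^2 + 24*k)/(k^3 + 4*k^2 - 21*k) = (k^2 - 10*k + 24)/(k^2 + 4*k - 21)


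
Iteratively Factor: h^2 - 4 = (h - 2)*(h + 2)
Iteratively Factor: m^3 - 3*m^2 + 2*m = (m - 2)*(m^2 - m) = m*(m - 2)*(m - 1)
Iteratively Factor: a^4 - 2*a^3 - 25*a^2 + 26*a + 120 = (a - 5)*(a^3 + 3*a^2 - 10*a - 24) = (a - 5)*(a - 3)*(a^2 + 6*a + 8) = (a - 5)*(a - 3)*(a + 4)*(a + 2)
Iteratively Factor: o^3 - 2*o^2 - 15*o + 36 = (o + 4)*(o^2 - 6*o + 9) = (o - 3)*(o + 4)*(o - 3)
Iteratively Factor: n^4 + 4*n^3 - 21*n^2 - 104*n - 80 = (n + 4)*(n^3 - 21*n - 20) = (n + 4)^2*(n^2 - 4*n - 5) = (n + 1)*(n + 4)^2*(n - 5)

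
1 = 1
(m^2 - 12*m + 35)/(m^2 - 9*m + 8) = (m^2 - 12*m + 35)/(m^2 - 9*m + 8)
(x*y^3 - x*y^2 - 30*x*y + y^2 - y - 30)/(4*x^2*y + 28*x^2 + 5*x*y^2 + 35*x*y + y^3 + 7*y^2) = (x*y^3 - x*y^2 - 30*x*y + y^2 - y - 30)/(4*x^2*y + 28*x^2 + 5*x*y^2 + 35*x*y + y^3 + 7*y^2)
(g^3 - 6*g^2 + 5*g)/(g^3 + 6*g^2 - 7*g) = (g - 5)/(g + 7)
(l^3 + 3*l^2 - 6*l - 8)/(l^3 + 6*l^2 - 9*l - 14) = (l + 4)/(l + 7)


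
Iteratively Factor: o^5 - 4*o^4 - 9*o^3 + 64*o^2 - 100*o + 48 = (o - 2)*(o^4 - 2*o^3 - 13*o^2 + 38*o - 24) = (o - 2)^2*(o^3 - 13*o + 12) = (o - 2)^2*(o - 1)*(o^2 + o - 12) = (o - 3)*(o - 2)^2*(o - 1)*(o + 4)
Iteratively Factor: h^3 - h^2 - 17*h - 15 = (h + 3)*(h^2 - 4*h - 5) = (h + 1)*(h + 3)*(h - 5)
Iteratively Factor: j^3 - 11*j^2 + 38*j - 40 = (j - 2)*(j^2 - 9*j + 20) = (j - 4)*(j - 2)*(j - 5)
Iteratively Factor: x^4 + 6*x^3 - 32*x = (x - 2)*(x^3 + 8*x^2 + 16*x) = (x - 2)*(x + 4)*(x^2 + 4*x) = (x - 2)*(x + 4)^2*(x)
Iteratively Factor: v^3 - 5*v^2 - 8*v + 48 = (v - 4)*(v^2 - v - 12) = (v - 4)^2*(v + 3)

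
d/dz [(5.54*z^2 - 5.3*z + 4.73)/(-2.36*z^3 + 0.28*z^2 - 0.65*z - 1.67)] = (13.0744*z^4 - 25.016*z^3 + 31.3714*z^2 - 21.1524*z + 11.9255)/(5.5696*z^6 - 1.3216*z^5 + 3.1464*z^4 + 7.5184*z^3 - 0.5127*z^2 + 2.171*z + 2.7889)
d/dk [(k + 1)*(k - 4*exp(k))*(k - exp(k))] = (1 - exp(k))*(k + 1)*(k - 4*exp(k)) - (k + 1)*(k - exp(k))*(4*exp(k) - 1) + (k - 4*exp(k))*(k - exp(k))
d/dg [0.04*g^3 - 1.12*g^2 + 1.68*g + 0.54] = 0.12*g^2 - 2.24*g + 1.68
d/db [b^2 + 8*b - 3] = 2*b + 8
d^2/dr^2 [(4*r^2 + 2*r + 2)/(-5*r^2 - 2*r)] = 4*(-5*r^3 - 75*r^2 - 30*r - 4)/(r^3*(125*r^3 + 150*r^2 + 60*r + 8))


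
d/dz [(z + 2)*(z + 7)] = 2*z + 9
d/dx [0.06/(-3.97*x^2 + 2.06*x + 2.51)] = (0.4764*x - 0.1236)/(-3.97*x^2 + 2.06*x + 2.51)^2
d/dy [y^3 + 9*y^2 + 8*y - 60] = 3*y^2 + 18*y + 8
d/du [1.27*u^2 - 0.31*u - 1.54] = 2.54*u - 0.31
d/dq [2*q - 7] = 2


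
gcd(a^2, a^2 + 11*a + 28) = 1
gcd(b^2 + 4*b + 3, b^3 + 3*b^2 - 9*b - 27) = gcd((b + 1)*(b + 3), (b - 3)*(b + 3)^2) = b + 3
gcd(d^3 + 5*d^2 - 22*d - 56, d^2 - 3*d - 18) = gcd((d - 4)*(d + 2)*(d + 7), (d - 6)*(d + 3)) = 1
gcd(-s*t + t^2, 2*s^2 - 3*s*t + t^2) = s - t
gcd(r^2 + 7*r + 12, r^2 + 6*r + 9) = r + 3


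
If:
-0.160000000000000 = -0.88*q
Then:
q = 0.18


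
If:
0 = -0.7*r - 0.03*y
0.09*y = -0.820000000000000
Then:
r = 0.39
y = -9.11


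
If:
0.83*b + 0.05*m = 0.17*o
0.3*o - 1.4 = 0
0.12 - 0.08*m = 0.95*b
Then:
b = 3.04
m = -34.61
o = 4.67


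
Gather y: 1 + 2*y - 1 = 2*y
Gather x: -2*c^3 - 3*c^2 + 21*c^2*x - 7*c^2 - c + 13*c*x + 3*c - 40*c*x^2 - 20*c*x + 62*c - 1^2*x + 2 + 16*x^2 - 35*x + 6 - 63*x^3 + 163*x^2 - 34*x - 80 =-2*c^3 - 10*c^2 + 64*c - 63*x^3 + x^2*(179 - 40*c) + x*(21*c^2 - 7*c - 70) - 72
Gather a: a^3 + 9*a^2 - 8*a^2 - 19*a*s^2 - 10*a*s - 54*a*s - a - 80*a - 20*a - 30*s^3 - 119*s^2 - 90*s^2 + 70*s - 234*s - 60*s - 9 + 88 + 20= a^3 + a^2 + a*(-19*s^2 - 64*s - 101) - 30*s^3 - 209*s^2 - 224*s + 99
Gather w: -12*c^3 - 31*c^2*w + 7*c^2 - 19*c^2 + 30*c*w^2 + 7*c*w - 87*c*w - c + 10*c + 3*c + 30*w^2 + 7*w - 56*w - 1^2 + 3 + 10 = -12*c^3 - 12*c^2 + 12*c + w^2*(30*c + 30) + w*(-31*c^2 - 80*c - 49) + 12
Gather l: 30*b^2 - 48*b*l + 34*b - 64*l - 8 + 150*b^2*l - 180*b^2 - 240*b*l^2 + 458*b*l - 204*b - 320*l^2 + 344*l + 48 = -150*b^2 - 170*b + l^2*(-240*b - 320) + l*(150*b^2 + 410*b + 280) + 40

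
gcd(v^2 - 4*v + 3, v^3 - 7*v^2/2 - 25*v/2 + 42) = v - 3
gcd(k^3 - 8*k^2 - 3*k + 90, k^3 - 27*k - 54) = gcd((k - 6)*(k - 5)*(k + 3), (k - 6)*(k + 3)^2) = k^2 - 3*k - 18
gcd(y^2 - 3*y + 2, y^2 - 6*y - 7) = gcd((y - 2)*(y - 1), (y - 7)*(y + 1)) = 1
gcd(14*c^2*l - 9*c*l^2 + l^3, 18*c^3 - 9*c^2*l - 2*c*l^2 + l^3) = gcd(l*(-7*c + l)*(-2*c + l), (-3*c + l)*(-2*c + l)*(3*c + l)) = 2*c - l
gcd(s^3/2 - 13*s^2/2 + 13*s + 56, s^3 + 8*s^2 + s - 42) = 1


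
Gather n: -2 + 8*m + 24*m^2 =24*m^2 + 8*m - 2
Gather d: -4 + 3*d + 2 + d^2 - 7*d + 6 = d^2 - 4*d + 4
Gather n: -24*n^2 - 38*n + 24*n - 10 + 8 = -24*n^2 - 14*n - 2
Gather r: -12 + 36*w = 36*w - 12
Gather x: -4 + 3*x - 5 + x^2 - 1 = x^2 + 3*x - 10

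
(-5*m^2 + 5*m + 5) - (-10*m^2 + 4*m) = 5*m^2 + m + 5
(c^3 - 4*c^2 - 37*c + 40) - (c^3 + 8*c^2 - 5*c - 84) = -12*c^2 - 32*c + 124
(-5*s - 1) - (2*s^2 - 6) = -2*s^2 - 5*s + 5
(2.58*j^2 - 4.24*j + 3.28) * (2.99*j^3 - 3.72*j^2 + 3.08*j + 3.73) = 7.7142*j^5 - 22.2752*j^4 + 33.5264*j^3 - 15.6374*j^2 - 5.7128*j + 12.2344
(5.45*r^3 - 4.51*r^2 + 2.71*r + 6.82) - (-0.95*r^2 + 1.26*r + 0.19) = 5.45*r^3 - 3.56*r^2 + 1.45*r + 6.63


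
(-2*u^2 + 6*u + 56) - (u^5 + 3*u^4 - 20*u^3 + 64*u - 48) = -u^5 - 3*u^4 + 20*u^3 - 2*u^2 - 58*u + 104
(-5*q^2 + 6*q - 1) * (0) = 0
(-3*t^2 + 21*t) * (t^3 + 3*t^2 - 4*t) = -3*t^5 + 12*t^4 + 75*t^3 - 84*t^2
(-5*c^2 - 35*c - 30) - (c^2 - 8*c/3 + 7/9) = -6*c^2 - 97*c/3 - 277/9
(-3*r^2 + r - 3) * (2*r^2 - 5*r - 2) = -6*r^4 + 17*r^3 - 5*r^2 + 13*r + 6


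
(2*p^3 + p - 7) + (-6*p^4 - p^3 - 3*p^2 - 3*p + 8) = -6*p^4 + p^3 - 3*p^2 - 2*p + 1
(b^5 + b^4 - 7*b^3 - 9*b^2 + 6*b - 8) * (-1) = -b^5 - b^4 + 7*b^3 + 9*b^2 - 6*b + 8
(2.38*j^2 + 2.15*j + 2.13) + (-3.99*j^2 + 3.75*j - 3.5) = -1.61*j^2 + 5.9*j - 1.37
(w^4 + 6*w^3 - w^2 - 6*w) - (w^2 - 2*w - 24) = w^4 + 6*w^3 - 2*w^2 - 4*w + 24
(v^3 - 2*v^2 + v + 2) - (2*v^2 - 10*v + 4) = v^3 - 4*v^2 + 11*v - 2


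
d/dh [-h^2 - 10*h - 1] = -2*h - 10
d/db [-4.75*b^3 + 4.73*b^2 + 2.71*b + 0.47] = -14.25*b^2 + 9.46*b + 2.71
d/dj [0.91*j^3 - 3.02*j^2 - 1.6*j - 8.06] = 2.73*j^2 - 6.04*j - 1.6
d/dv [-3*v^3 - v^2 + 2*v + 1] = -9*v^2 - 2*v + 2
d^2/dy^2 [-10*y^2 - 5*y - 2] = -20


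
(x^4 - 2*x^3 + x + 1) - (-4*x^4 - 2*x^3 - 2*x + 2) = 5*x^4 + 3*x - 1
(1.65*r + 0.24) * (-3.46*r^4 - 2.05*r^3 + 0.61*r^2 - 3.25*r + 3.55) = -5.709*r^5 - 4.2129*r^4 + 0.5145*r^3 - 5.2161*r^2 + 5.0775*r + 0.852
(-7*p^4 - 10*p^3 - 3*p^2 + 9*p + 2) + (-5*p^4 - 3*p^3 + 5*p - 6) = -12*p^4 - 13*p^3 - 3*p^2 + 14*p - 4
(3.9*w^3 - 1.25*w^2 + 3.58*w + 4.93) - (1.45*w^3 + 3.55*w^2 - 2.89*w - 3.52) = 2.45*w^3 - 4.8*w^2 + 6.47*w + 8.45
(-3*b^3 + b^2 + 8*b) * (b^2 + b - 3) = -3*b^5 - 2*b^4 + 18*b^3 + 5*b^2 - 24*b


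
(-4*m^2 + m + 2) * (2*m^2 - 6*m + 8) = -8*m^4 + 26*m^3 - 34*m^2 - 4*m + 16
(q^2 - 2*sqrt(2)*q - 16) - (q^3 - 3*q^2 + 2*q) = -q^3 + 4*q^2 - 2*sqrt(2)*q - 2*q - 16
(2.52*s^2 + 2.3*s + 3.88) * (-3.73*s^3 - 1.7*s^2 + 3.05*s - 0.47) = -9.3996*s^5 - 12.863*s^4 - 10.6964*s^3 - 0.765400000000001*s^2 + 10.753*s - 1.8236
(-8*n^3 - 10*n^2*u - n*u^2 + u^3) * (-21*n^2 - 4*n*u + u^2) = 168*n^5 + 242*n^4*u + 53*n^3*u^2 - 27*n^2*u^3 - 5*n*u^4 + u^5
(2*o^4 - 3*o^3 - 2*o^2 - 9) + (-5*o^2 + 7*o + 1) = 2*o^4 - 3*o^3 - 7*o^2 + 7*o - 8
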